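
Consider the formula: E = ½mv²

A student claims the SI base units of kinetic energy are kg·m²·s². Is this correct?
Units of each symbol in E = ½mv²:
  m (mass): kg
  v (speed): m/s  → to the power 2, contributes m²/s²
  The factor ½ is dimensionless.

Multiplying the contributions: [kg] · [m²/s²]
Adding exponents of each base unit: kg: 1, m: 2, s: -2
SI base units of kinetic energy: kg·m²/s²

The claimed units kg·m²·s² (exponents kg: 1, m: 2, s: 2) do not match the derived units kg·m²/s² (exponents kg: 1, m: 2, s: -2), so the claim is incorrect.

Answer: No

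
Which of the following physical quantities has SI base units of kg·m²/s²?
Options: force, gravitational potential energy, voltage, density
Checking the SI base units of each option:
  force (F = ma): kg·m/s²  ✗
  gravitational potential energy (U = -GMm/r): kg·m²/s²  ✓ matches
  voltage (V = IR): kg·m²/(s³·A)  ✗
  density (ρ = m/V): kg/m³  ✗

Only gravitational potential energy has units kg·m²/s².

Answer: gravitational potential energy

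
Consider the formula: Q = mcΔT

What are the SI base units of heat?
Units of each symbol in Q = mcΔT:
  m (mass): kg
  c (specific heat capacity, in J/(kg·K)): m²/(s²·K)
  ΔT (temperature change): K

Multiplying the contributions: [kg] · [m²/(s²·K)] · [K]
Adding exponents of each base unit: kg: 1, m: 2, s: -2
SI base units of heat: kg·m²/s²

Answer: kg·m²/s²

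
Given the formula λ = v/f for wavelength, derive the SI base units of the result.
Units of each symbol in λ = v/f:
  v (wave speed): m/s
  f (frequency): 1/s  → in the denominator, contributes s

Multiplying the contributions: [m/s] · [s]
Adding exponents of each base unit: m: 1
SI base units of wavelength: m

Answer: m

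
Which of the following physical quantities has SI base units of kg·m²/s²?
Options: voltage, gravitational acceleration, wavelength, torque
Checking the SI base units of each option:
  voltage (V = IR): kg·m²/(s³·A)  ✗
  gravitational acceleration (g = GM/r²): m/s²  ✗
  wavelength (λ = v/f): m  ✗
  torque (τ = Fr): kg·m²/s²  ✓ matches

Only torque has units kg·m²/s².

Answer: torque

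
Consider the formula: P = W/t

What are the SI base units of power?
Units of each symbol in P = W/t:
  W (work): kg·m²/s²
  t (time): s  → in the denominator, contributes 1/s

Multiplying the contributions: [kg·m²/s²] · [1/s]
Adding exponents of each base unit: kg: 1, m: 2, s: -3
SI base units of power: kg·m²/s³

Answer: kg·m²/s³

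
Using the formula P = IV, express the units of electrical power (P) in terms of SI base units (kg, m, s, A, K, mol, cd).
Units of each symbol in P = IV:
  I (current): A
  V (voltage, in volts): kg·m²/(s³·A)

Multiplying the contributions: [A] · [kg·m²/(s³·A)]
Adding exponents of each base unit: kg: 1, m: 2, s: -3
SI base units of electrical power: kg·m²/s³

Answer: kg·m²/s³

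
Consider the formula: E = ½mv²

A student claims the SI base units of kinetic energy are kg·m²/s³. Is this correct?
Units of each symbol in E = ½mv²:
  m (mass): kg
  v (speed): m/s  → to the power 2, contributes m²/s²
  The factor ½ is dimensionless.

Multiplying the contributions: [kg] · [m²/s²]
Adding exponents of each base unit: kg: 1, m: 2, s: -2
SI base units of kinetic energy: kg·m²/s²

The claimed units kg·m²/s³ (exponents kg: 1, m: 2, s: -3) do not match the derived units kg·m²/s² (exponents kg: 1, m: 2, s: -2), so the claim is incorrect.

Answer: No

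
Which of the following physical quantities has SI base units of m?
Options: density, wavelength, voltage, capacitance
Checking the SI base units of each option:
  density (ρ = m/V): kg/m³  ✗
  wavelength (λ = v/f): m  ✓ matches
  voltage (V = IR): kg·m²/(s³·A)  ✗
  capacitance (C = Q/V): s⁴·A²/(kg·m²)  ✗

Only wavelength has units m.

Answer: wavelength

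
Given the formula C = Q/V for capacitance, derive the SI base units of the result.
Units of each symbol in C = Q/V:
  Q (charge, in coulombs): s·A
  V (voltage, in volts): kg·m²/(s³·A)  → in the denominator, contributes s³·A/(kg·m²)

Multiplying the contributions: [s·A] · [s³·A/(kg·m²)]
Adding exponents of each base unit: kg: -1, m: -2, s: 4, A: 2
SI base units of capacitance: s⁴·A²/(kg·m²)

Answer: s⁴·A²/(kg·m²)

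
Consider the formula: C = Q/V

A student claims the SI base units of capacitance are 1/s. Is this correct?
Units of each symbol in C = Q/V:
  Q (charge, in coulombs): s·A
  V (voltage, in volts): kg·m²/(s³·A)  → in the denominator, contributes s³·A/(kg·m²)

Multiplying the contributions: [s·A] · [s³·A/(kg·m²)]
Adding exponents of each base unit: kg: -1, m: -2, s: 4, A: 2
SI base units of capacitance: s⁴·A²/(kg·m²)

The claimed units 1/s (exponents s: -1) do not match the derived units s⁴·A²/(kg·m²) (exponents kg: -1, m: -2, s: 4, A: 2), so the claim is incorrect.

Answer: No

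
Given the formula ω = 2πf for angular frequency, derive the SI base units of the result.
Units of each symbol in ω = 2πf:
  f (frequency): 1/s
  The factor 2π is dimensionless.

Multiplying the contributions: [1/s]
Adding exponents of each base unit: s: -1
SI base units of angular frequency: 1/s

Answer: 1/s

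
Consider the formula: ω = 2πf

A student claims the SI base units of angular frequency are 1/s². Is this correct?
Units of each symbol in ω = 2πf:
  f (frequency): 1/s
  The factor 2π is dimensionless.

Multiplying the contributions: [1/s]
Adding exponents of each base unit: s: -1
SI base units of angular frequency: 1/s

The claimed units 1/s² (exponents s: -2) do not match the derived units 1/s (exponents s: -1), so the claim is incorrect.

Answer: No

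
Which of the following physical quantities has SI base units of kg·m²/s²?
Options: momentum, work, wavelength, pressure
Checking the SI base units of each option:
  momentum (p = mv): kg·m/s  ✗
  work (W = Fd): kg·m²/s²  ✓ matches
  wavelength (λ = v/f): m  ✗
  pressure (P = F/A): kg/(m·s²)  ✗

Only work has units kg·m²/s².

Answer: work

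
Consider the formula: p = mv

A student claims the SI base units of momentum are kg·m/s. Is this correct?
Units of each symbol in p = mv:
  m (mass): kg
  v (velocity): m/s

Multiplying the contributions: [kg] · [m/s]
Adding exponents of each base unit: kg: 1, m: 1, s: -1
SI base units of momentum: kg·m/s

The claimed units kg·m/s match the derived units, so the claim is correct.

Answer: Yes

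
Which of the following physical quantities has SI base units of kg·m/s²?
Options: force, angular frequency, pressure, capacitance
Checking the SI base units of each option:
  force (F = ma): kg·m/s²  ✓ matches
  angular frequency (ω = 2πf): 1/s  ✗
  pressure (P = F/A): kg/(m·s²)  ✗
  capacitance (C = Q/V): s⁴·A²/(kg·m²)  ✗

Only force has units kg·m/s².

Answer: force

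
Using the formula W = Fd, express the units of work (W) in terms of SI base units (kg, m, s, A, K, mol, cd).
Units of each symbol in W = Fd:
  F (force): kg·m/s²
  d (displacement): m

Multiplying the contributions: [kg·m/s²] · [m]
Adding exponents of each base unit: kg: 1, m: 2, s: -2
SI base units of work: kg·m²/s²

Answer: kg·m²/s²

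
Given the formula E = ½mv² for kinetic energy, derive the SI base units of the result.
Units of each symbol in E = ½mv²:
  m (mass): kg
  v (speed): m/s  → to the power 2, contributes m²/s²
  The factor ½ is dimensionless.

Multiplying the contributions: [kg] · [m²/s²]
Adding exponents of each base unit: kg: 1, m: 2, s: -2
SI base units of kinetic energy: kg·m²/s²

Answer: kg·m²/s²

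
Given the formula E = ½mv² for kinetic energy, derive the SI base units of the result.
Units of each symbol in E = ½mv²:
  m (mass): kg
  v (speed): m/s  → to the power 2, contributes m²/s²
  The factor ½ is dimensionless.

Multiplying the contributions: [kg] · [m²/s²]
Adding exponents of each base unit: kg: 1, m: 2, s: -2
SI base units of kinetic energy: kg·m²/s²

Answer: kg·m²/s²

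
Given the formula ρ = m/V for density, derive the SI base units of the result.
Units of each symbol in ρ = m/V:
  m (mass): kg
  V (volume): m³  → in the denominator, contributes 1/m³

Multiplying the contributions: [kg] · [1/m³]
Adding exponents of each base unit: kg: 1, m: -3
SI base units of density: kg/m³

Answer: kg/m³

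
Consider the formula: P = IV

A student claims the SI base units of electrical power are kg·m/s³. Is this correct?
Units of each symbol in P = IV:
  I (current): A
  V (voltage, in volts): kg·m²/(s³·A)

Multiplying the contributions: [A] · [kg·m²/(s³·A)]
Adding exponents of each base unit: kg: 1, m: 2, s: -3
SI base units of electrical power: kg·m²/s³

The claimed units kg·m/s³ (exponents kg: 1, m: 1, s: -3) do not match the derived units kg·m²/s³ (exponents kg: 1, m: 2, s: -3), so the claim is incorrect.

Answer: No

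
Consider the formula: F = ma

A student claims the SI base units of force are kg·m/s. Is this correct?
Units of each symbol in F = ma:
  m (mass): kg
  a (acceleration): m/s²

Multiplying the contributions: [kg] · [m/s²]
Adding exponents of each base unit: kg: 1, m: 1, s: -2
SI base units of force: kg·m/s²

The claimed units kg·m/s (exponents kg: 1, m: 1, s: -1) do not match the derived units kg·m/s² (exponents kg: 1, m: 1, s: -2), so the claim is incorrect.

Answer: No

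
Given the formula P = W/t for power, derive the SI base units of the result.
Units of each symbol in P = W/t:
  W (work): kg·m²/s²
  t (time): s  → in the denominator, contributes 1/s

Multiplying the contributions: [kg·m²/s²] · [1/s]
Adding exponents of each base unit: kg: 1, m: 2, s: -3
SI base units of power: kg·m²/s³

Answer: kg·m²/s³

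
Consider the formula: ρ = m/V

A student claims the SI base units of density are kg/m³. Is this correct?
Units of each symbol in ρ = m/V:
  m (mass): kg
  V (volume): m³  → in the denominator, contributes 1/m³

Multiplying the contributions: [kg] · [1/m³]
Adding exponents of each base unit: kg: 1, m: -3
SI base units of density: kg/m³

The claimed units kg/m³ match the derived units, so the claim is correct.

Answer: Yes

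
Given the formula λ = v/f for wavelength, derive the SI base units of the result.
Units of each symbol in λ = v/f:
  v (wave speed): m/s
  f (frequency): 1/s  → in the denominator, contributes s

Multiplying the contributions: [m/s] · [s]
Adding exponents of each base unit: m: 1
SI base units of wavelength: m

Answer: m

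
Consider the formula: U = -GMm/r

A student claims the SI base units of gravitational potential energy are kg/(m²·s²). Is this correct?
Units of each symbol in U = -GMm/r:
  G (gravitational constant): m³/(kg·s²)
  M (mass): kg
  m (mass): kg
  r (distance): m  → in the denominator, contributes 1/m
  The minus sign does not affect the units.

Multiplying the contributions: [m³/(kg·s²)] · [kg] · [kg] · [1/m]
Adding exponents of each base unit: kg: 1, m: 2, s: -2
SI base units of gravitational potential energy: kg·m²/s²

The claimed units kg/(m²·s²) (exponents kg: 1, m: -2, s: -2) do not match the derived units kg·m²/s² (exponents kg: 1, m: 2, s: -2), so the claim is incorrect.

Answer: No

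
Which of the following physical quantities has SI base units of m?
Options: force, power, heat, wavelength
Checking the SI base units of each option:
  force (F = ma): kg·m/s²  ✗
  power (P = W/t): kg·m²/s³  ✗
  heat (Q = mcΔT): kg·m²/s²  ✗
  wavelength (λ = v/f): m  ✓ matches

Only wavelength has units m.

Answer: wavelength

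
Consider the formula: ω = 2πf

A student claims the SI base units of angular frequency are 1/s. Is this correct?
Units of each symbol in ω = 2πf:
  f (frequency): 1/s
  The factor 2π is dimensionless.

Multiplying the contributions: [1/s]
Adding exponents of each base unit: s: -1
SI base units of angular frequency: 1/s

The claimed units 1/s match the derived units, so the claim is correct.

Answer: Yes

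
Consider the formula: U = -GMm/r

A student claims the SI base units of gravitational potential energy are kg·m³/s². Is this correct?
Units of each symbol in U = -GMm/r:
  G (gravitational constant): m³/(kg·s²)
  M (mass): kg
  m (mass): kg
  r (distance): m  → in the denominator, contributes 1/m
  The minus sign does not affect the units.

Multiplying the contributions: [m³/(kg·s²)] · [kg] · [kg] · [1/m]
Adding exponents of each base unit: kg: 1, m: 2, s: -2
SI base units of gravitational potential energy: kg·m²/s²

The claimed units kg·m³/s² (exponents kg: 1, m: 3, s: -2) do not match the derived units kg·m²/s² (exponents kg: 1, m: 2, s: -2), so the claim is incorrect.

Answer: No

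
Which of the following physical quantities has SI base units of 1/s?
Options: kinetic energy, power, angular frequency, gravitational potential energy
Checking the SI base units of each option:
  kinetic energy (E = ½mv²): kg·m²/s²  ✗
  power (P = W/t): kg·m²/s³  ✗
  angular frequency (ω = 2πf): 1/s  ✓ matches
  gravitational potential energy (U = -GMm/r): kg·m²/s²  ✗

Only angular frequency has units 1/s.

Answer: angular frequency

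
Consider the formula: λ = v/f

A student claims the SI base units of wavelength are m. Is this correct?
Units of each symbol in λ = v/f:
  v (wave speed): m/s
  f (frequency): 1/s  → in the denominator, contributes s

Multiplying the contributions: [m/s] · [s]
Adding exponents of each base unit: m: 1
SI base units of wavelength: m

The claimed units m match the derived units, so the claim is correct.

Answer: Yes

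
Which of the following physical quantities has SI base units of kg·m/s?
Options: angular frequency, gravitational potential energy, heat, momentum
Checking the SI base units of each option:
  angular frequency (ω = 2πf): 1/s  ✗
  gravitational potential energy (U = -GMm/r): kg·m²/s²  ✗
  heat (Q = mcΔT): kg·m²/s²  ✗
  momentum (p = mv): kg·m/s  ✓ matches

Only momentum has units kg·m/s.

Answer: momentum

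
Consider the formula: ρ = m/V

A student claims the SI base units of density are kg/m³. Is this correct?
Units of each symbol in ρ = m/V:
  m (mass): kg
  V (volume): m³  → in the denominator, contributes 1/m³

Multiplying the contributions: [kg] · [1/m³]
Adding exponents of each base unit: kg: 1, m: -3
SI base units of density: kg/m³

The claimed units kg/m³ match the derived units, so the claim is correct.

Answer: Yes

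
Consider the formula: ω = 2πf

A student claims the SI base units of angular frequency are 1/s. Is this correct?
Units of each symbol in ω = 2πf:
  f (frequency): 1/s
  The factor 2π is dimensionless.

Multiplying the contributions: [1/s]
Adding exponents of each base unit: s: -1
SI base units of angular frequency: 1/s

The claimed units 1/s match the derived units, so the claim is correct.

Answer: Yes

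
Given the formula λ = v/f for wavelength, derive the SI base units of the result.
Units of each symbol in λ = v/f:
  v (wave speed): m/s
  f (frequency): 1/s  → in the denominator, contributes s

Multiplying the contributions: [m/s] · [s]
Adding exponents of each base unit: m: 1
SI base units of wavelength: m

Answer: m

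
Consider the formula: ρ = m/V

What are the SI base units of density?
Units of each symbol in ρ = m/V:
  m (mass): kg
  V (volume): m³  → in the denominator, contributes 1/m³

Multiplying the contributions: [kg] · [1/m³]
Adding exponents of each base unit: kg: 1, m: -3
SI base units of density: kg/m³

Answer: kg/m³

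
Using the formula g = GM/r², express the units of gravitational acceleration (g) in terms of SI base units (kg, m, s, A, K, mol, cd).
Units of each symbol in g = GM/r²:
  G (gravitational constant): m³/(kg·s²)
  M (mass): kg
  r (distance): m  → to the power 2 in the denominator, contributes 1/m²

Multiplying the contributions: [m³/(kg·s²)] · [kg] · [1/m²]
Adding exponents of each base unit: m: 1, s: -2
SI base units of gravitational acceleration: m/s²

Answer: m/s²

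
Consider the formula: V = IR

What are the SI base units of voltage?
Units of each symbol in V = IR:
  I (current): A
  R (resistance, in ohms): kg·m²/(s³·A²)

Multiplying the contributions: [A] · [kg·m²/(s³·A²)]
Adding exponents of each base unit: kg: 1, m: 2, s: -3, A: -1
SI base units of voltage: kg·m²/(s³·A)

Answer: kg·m²/(s³·A)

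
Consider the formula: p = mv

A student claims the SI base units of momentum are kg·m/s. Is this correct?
Units of each symbol in p = mv:
  m (mass): kg
  v (velocity): m/s

Multiplying the contributions: [kg] · [m/s]
Adding exponents of each base unit: kg: 1, m: 1, s: -1
SI base units of momentum: kg·m/s

The claimed units kg·m/s match the derived units, so the claim is correct.

Answer: Yes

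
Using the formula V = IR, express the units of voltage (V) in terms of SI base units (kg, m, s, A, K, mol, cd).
Units of each symbol in V = IR:
  I (current): A
  R (resistance, in ohms): kg·m²/(s³·A²)

Multiplying the contributions: [A] · [kg·m²/(s³·A²)]
Adding exponents of each base unit: kg: 1, m: 2, s: -3, A: -1
SI base units of voltage: kg·m²/(s³·A)

Answer: kg·m²/(s³·A)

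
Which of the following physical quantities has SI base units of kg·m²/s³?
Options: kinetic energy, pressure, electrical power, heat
Checking the SI base units of each option:
  kinetic energy (E = ½mv²): kg·m²/s²  ✗
  pressure (P = F/A): kg/(m·s²)  ✗
  electrical power (P = IV): kg·m²/s³  ✓ matches
  heat (Q = mcΔT): kg·m²/s²  ✗

Only electrical power has units kg·m²/s³.

Answer: electrical power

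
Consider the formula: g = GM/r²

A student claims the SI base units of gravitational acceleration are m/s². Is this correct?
Units of each symbol in g = GM/r²:
  G (gravitational constant): m³/(kg·s²)
  M (mass): kg
  r (distance): m  → to the power 2 in the denominator, contributes 1/m²

Multiplying the contributions: [m³/(kg·s²)] · [kg] · [1/m²]
Adding exponents of each base unit: m: 1, s: -2
SI base units of gravitational acceleration: m/s²

The claimed units m/s² match the derived units, so the claim is correct.

Answer: Yes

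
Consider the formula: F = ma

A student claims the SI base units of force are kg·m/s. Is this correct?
Units of each symbol in F = ma:
  m (mass): kg
  a (acceleration): m/s²

Multiplying the contributions: [kg] · [m/s²]
Adding exponents of each base unit: kg: 1, m: 1, s: -2
SI base units of force: kg·m/s²

The claimed units kg·m/s (exponents kg: 1, m: 1, s: -1) do not match the derived units kg·m/s² (exponents kg: 1, m: 1, s: -2), so the claim is incorrect.

Answer: No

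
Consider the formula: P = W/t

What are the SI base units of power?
Units of each symbol in P = W/t:
  W (work): kg·m²/s²
  t (time): s  → in the denominator, contributes 1/s

Multiplying the contributions: [kg·m²/s²] · [1/s]
Adding exponents of each base unit: kg: 1, m: 2, s: -3
SI base units of power: kg·m²/s³

Answer: kg·m²/s³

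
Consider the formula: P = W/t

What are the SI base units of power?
Units of each symbol in P = W/t:
  W (work): kg·m²/s²
  t (time): s  → in the denominator, contributes 1/s

Multiplying the contributions: [kg·m²/s²] · [1/s]
Adding exponents of each base unit: kg: 1, m: 2, s: -3
SI base units of power: kg·m²/s³

Answer: kg·m²/s³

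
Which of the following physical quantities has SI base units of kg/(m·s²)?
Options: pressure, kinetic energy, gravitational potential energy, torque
Checking the SI base units of each option:
  pressure (P = F/A): kg/(m·s²)  ✓ matches
  kinetic energy (E = ½mv²): kg·m²/s²  ✗
  gravitational potential energy (U = -GMm/r): kg·m²/s²  ✗
  torque (τ = Fr): kg·m²/s²  ✗

Only pressure has units kg/(m·s²).

Answer: pressure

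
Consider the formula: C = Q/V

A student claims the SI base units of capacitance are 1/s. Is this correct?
Units of each symbol in C = Q/V:
  Q (charge, in coulombs): s·A
  V (voltage, in volts): kg·m²/(s³·A)  → in the denominator, contributes s³·A/(kg·m²)

Multiplying the contributions: [s·A] · [s³·A/(kg·m²)]
Adding exponents of each base unit: kg: -1, m: -2, s: 4, A: 2
SI base units of capacitance: s⁴·A²/(kg·m²)

The claimed units 1/s (exponents s: -1) do not match the derived units s⁴·A²/(kg·m²) (exponents kg: -1, m: -2, s: 4, A: 2), so the claim is incorrect.

Answer: No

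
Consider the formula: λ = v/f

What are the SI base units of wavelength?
Units of each symbol in λ = v/f:
  v (wave speed): m/s
  f (frequency): 1/s  → in the denominator, contributes s

Multiplying the contributions: [m/s] · [s]
Adding exponents of each base unit: m: 1
SI base units of wavelength: m

Answer: m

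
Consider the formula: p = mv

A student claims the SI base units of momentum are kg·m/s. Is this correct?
Units of each symbol in p = mv:
  m (mass): kg
  v (velocity): m/s

Multiplying the contributions: [kg] · [m/s]
Adding exponents of each base unit: kg: 1, m: 1, s: -1
SI base units of momentum: kg·m/s

The claimed units kg·m/s match the derived units, so the claim is correct.

Answer: Yes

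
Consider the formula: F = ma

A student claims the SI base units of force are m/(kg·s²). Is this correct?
Units of each symbol in F = ma:
  m (mass): kg
  a (acceleration): m/s²

Multiplying the contributions: [kg] · [m/s²]
Adding exponents of each base unit: kg: 1, m: 1, s: -2
SI base units of force: kg·m/s²

The claimed units m/(kg·s²) (exponents kg: -1, m: 1, s: -2) do not match the derived units kg·m/s² (exponents kg: 1, m: 1, s: -2), so the claim is incorrect.

Answer: No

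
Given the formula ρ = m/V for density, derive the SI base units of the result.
Units of each symbol in ρ = m/V:
  m (mass): kg
  V (volume): m³  → in the denominator, contributes 1/m³

Multiplying the contributions: [kg] · [1/m³]
Adding exponents of each base unit: kg: 1, m: -3
SI base units of density: kg/m³

Answer: kg/m³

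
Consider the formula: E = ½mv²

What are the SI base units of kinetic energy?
Units of each symbol in E = ½mv²:
  m (mass): kg
  v (speed): m/s  → to the power 2, contributes m²/s²
  The factor ½ is dimensionless.

Multiplying the contributions: [kg] · [m²/s²]
Adding exponents of each base unit: kg: 1, m: 2, s: -2
SI base units of kinetic energy: kg·m²/s²

Answer: kg·m²/s²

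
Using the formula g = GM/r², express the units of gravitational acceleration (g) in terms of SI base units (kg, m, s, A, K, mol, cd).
Units of each symbol in g = GM/r²:
  G (gravitational constant): m³/(kg·s²)
  M (mass): kg
  r (distance): m  → to the power 2 in the denominator, contributes 1/m²

Multiplying the contributions: [m³/(kg·s²)] · [kg] · [1/m²]
Adding exponents of each base unit: m: 1, s: -2
SI base units of gravitational acceleration: m/s²

Answer: m/s²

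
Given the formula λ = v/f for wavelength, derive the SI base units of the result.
Units of each symbol in λ = v/f:
  v (wave speed): m/s
  f (frequency): 1/s  → in the denominator, contributes s

Multiplying the contributions: [m/s] · [s]
Adding exponents of each base unit: m: 1
SI base units of wavelength: m

Answer: m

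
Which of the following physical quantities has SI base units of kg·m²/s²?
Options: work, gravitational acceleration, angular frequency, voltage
Checking the SI base units of each option:
  work (W = Fd): kg·m²/s²  ✓ matches
  gravitational acceleration (g = GM/r²): m/s²  ✗
  angular frequency (ω = 2πf): 1/s  ✗
  voltage (V = IR): kg·m²/(s³·A)  ✗

Only work has units kg·m²/s².

Answer: work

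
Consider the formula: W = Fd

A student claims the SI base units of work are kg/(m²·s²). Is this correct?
Units of each symbol in W = Fd:
  F (force): kg·m/s²
  d (displacement): m

Multiplying the contributions: [kg·m/s²] · [m]
Adding exponents of each base unit: kg: 1, m: 2, s: -2
SI base units of work: kg·m²/s²

The claimed units kg/(m²·s²) (exponents kg: 1, m: -2, s: -2) do not match the derived units kg·m²/s² (exponents kg: 1, m: 2, s: -2), so the claim is incorrect.

Answer: No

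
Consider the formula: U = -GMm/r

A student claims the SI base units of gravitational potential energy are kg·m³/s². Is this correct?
Units of each symbol in U = -GMm/r:
  G (gravitational constant): m³/(kg·s²)
  M (mass): kg
  m (mass): kg
  r (distance): m  → in the denominator, contributes 1/m
  The minus sign does not affect the units.

Multiplying the contributions: [m³/(kg·s²)] · [kg] · [kg] · [1/m]
Adding exponents of each base unit: kg: 1, m: 2, s: -2
SI base units of gravitational potential energy: kg·m²/s²

The claimed units kg·m³/s² (exponents kg: 1, m: 3, s: -2) do not match the derived units kg·m²/s² (exponents kg: 1, m: 2, s: -2), so the claim is incorrect.

Answer: No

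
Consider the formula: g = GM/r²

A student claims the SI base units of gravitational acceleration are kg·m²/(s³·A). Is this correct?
Units of each symbol in g = GM/r²:
  G (gravitational constant): m³/(kg·s²)
  M (mass): kg
  r (distance): m  → to the power 2 in the denominator, contributes 1/m²

Multiplying the contributions: [m³/(kg·s²)] · [kg] · [1/m²]
Adding exponents of each base unit: m: 1, s: -2
SI base units of gravitational acceleration: m/s²

The claimed units kg·m²/(s³·A) (exponents kg: 1, m: 2, s: -3, A: -1) do not match the derived units m/s² (exponents m: 1, s: -2), so the claim is incorrect.

Answer: No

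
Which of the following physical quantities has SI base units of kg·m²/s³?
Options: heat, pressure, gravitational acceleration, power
Checking the SI base units of each option:
  heat (Q = mcΔT): kg·m²/s²  ✗
  pressure (P = F/A): kg/(m·s²)  ✗
  gravitational acceleration (g = GM/r²): m/s²  ✗
  power (P = W/t): kg·m²/s³  ✓ matches

Only power has units kg·m²/s³.

Answer: power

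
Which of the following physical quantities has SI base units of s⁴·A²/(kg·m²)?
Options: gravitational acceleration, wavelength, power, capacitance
Checking the SI base units of each option:
  gravitational acceleration (g = GM/r²): m/s²  ✗
  wavelength (λ = v/f): m  ✗
  power (P = W/t): kg·m²/s³  ✗
  capacitance (C = Q/V): s⁴·A²/(kg·m²)  ✓ matches

Only capacitance has units s⁴·A²/(kg·m²).

Answer: capacitance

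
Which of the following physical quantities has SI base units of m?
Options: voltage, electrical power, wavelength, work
Checking the SI base units of each option:
  voltage (V = IR): kg·m²/(s³·A)  ✗
  electrical power (P = IV): kg·m²/s³  ✗
  wavelength (λ = v/f): m  ✓ matches
  work (W = Fd): kg·m²/s²  ✗

Only wavelength has units m.

Answer: wavelength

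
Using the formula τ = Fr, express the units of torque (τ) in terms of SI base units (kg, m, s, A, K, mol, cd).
Units of each symbol in τ = Fr:
  F (force): kg·m/s²
  r (lever arm): m

Multiplying the contributions: [kg·m/s²] · [m]
Adding exponents of each base unit: kg: 1, m: 2, s: -2
SI base units of torque: kg·m²/s²

Answer: kg·m²/s²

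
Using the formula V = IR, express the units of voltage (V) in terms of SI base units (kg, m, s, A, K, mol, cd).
Units of each symbol in V = IR:
  I (current): A
  R (resistance, in ohms): kg·m²/(s³·A²)

Multiplying the contributions: [A] · [kg·m²/(s³·A²)]
Adding exponents of each base unit: kg: 1, m: 2, s: -3, A: -1
SI base units of voltage: kg·m²/(s³·A)

Answer: kg·m²/(s³·A)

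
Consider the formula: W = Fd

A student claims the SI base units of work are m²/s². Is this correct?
Units of each symbol in W = Fd:
  F (force): kg·m/s²
  d (displacement): m

Multiplying the contributions: [kg·m/s²] · [m]
Adding exponents of each base unit: kg: 1, m: 2, s: -2
SI base units of work: kg·m²/s²

The claimed units m²/s² (exponents m: 2, s: -2) do not match the derived units kg·m²/s² (exponents kg: 1, m: 2, s: -2), so the claim is incorrect.

Answer: No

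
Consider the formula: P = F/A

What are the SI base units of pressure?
Units of each symbol in P = F/A:
  F (force): kg·m/s²
  A (area): m²  → in the denominator, contributes 1/m²

Multiplying the contributions: [kg·m/s²] · [1/m²]
Adding exponents of each base unit: kg: 1, m: -1, s: -2
SI base units of pressure: kg/(m·s²)

Answer: kg/(m·s²)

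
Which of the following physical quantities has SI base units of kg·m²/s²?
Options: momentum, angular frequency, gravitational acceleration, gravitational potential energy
Checking the SI base units of each option:
  momentum (p = mv): kg·m/s  ✗
  angular frequency (ω = 2πf): 1/s  ✗
  gravitational acceleration (g = GM/r²): m/s²  ✗
  gravitational potential energy (U = -GMm/r): kg·m²/s²  ✓ matches

Only gravitational potential energy has units kg·m²/s².

Answer: gravitational potential energy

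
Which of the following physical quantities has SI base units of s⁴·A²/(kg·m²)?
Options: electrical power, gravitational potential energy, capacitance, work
Checking the SI base units of each option:
  electrical power (P = IV): kg·m²/s³  ✗
  gravitational potential energy (U = -GMm/r): kg·m²/s²  ✗
  capacitance (C = Q/V): s⁴·A²/(kg·m²)  ✓ matches
  work (W = Fd): kg·m²/s²  ✗

Only capacitance has units s⁴·A²/(kg·m²).

Answer: capacitance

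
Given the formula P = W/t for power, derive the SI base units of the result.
Units of each symbol in P = W/t:
  W (work): kg·m²/s²
  t (time): s  → in the denominator, contributes 1/s

Multiplying the contributions: [kg·m²/s²] · [1/s]
Adding exponents of each base unit: kg: 1, m: 2, s: -3
SI base units of power: kg·m²/s³

Answer: kg·m²/s³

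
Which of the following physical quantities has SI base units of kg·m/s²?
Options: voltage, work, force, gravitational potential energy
Checking the SI base units of each option:
  voltage (V = IR): kg·m²/(s³·A)  ✗
  work (W = Fd): kg·m²/s²  ✗
  force (F = ma): kg·m/s²  ✓ matches
  gravitational potential energy (U = -GMm/r): kg·m²/s²  ✗

Only force has units kg·m/s².

Answer: force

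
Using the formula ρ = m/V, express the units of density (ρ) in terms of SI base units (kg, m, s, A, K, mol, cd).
Units of each symbol in ρ = m/V:
  m (mass): kg
  V (volume): m³  → in the denominator, contributes 1/m³

Multiplying the contributions: [kg] · [1/m³]
Adding exponents of each base unit: kg: 1, m: -3
SI base units of density: kg/m³

Answer: kg/m³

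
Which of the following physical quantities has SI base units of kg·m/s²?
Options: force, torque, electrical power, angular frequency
Checking the SI base units of each option:
  force (F = ma): kg·m/s²  ✓ matches
  torque (τ = Fr): kg·m²/s²  ✗
  electrical power (P = IV): kg·m²/s³  ✗
  angular frequency (ω = 2πf): 1/s  ✗

Only force has units kg·m/s².

Answer: force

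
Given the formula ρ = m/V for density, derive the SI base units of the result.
Units of each symbol in ρ = m/V:
  m (mass): kg
  V (volume): m³  → in the denominator, contributes 1/m³

Multiplying the contributions: [kg] · [1/m³]
Adding exponents of each base unit: kg: 1, m: -3
SI base units of density: kg/m³

Answer: kg/m³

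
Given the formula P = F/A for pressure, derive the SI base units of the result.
Units of each symbol in P = F/A:
  F (force): kg·m/s²
  A (area): m²  → in the denominator, contributes 1/m²

Multiplying the contributions: [kg·m/s²] · [1/m²]
Adding exponents of each base unit: kg: 1, m: -1, s: -2
SI base units of pressure: kg/(m·s²)

Answer: kg/(m·s²)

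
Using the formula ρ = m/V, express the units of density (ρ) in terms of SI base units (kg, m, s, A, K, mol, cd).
Units of each symbol in ρ = m/V:
  m (mass): kg
  V (volume): m³  → in the denominator, contributes 1/m³

Multiplying the contributions: [kg] · [1/m³]
Adding exponents of each base unit: kg: 1, m: -3
SI base units of density: kg/m³

Answer: kg/m³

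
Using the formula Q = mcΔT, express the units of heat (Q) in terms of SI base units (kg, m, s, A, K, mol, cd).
Units of each symbol in Q = mcΔT:
  m (mass): kg
  c (specific heat capacity, in J/(kg·K)): m²/(s²·K)
  ΔT (temperature change): K

Multiplying the contributions: [kg] · [m²/(s²·K)] · [K]
Adding exponents of each base unit: kg: 1, m: 2, s: -2
SI base units of heat: kg·m²/s²

Answer: kg·m²/s²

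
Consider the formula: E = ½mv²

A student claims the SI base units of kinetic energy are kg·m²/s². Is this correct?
Units of each symbol in E = ½mv²:
  m (mass): kg
  v (speed): m/s  → to the power 2, contributes m²/s²
  The factor ½ is dimensionless.

Multiplying the contributions: [kg] · [m²/s²]
Adding exponents of each base unit: kg: 1, m: 2, s: -2
SI base units of kinetic energy: kg·m²/s²

The claimed units kg·m²/s² match the derived units, so the claim is correct.

Answer: Yes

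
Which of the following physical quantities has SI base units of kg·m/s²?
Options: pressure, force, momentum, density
Checking the SI base units of each option:
  pressure (P = F/A): kg/(m·s²)  ✗
  force (F = ma): kg·m/s²  ✓ matches
  momentum (p = mv): kg·m/s  ✗
  density (ρ = m/V): kg/m³  ✗

Only force has units kg·m/s².

Answer: force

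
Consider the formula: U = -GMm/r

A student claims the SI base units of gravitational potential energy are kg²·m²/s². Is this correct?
Units of each symbol in U = -GMm/r:
  G (gravitational constant): m³/(kg·s²)
  M (mass): kg
  m (mass): kg
  r (distance): m  → in the denominator, contributes 1/m
  The minus sign does not affect the units.

Multiplying the contributions: [m³/(kg·s²)] · [kg] · [kg] · [1/m]
Adding exponents of each base unit: kg: 1, m: 2, s: -2
SI base units of gravitational potential energy: kg·m²/s²

The claimed units kg²·m²/s² (exponents kg: 2, m: 2, s: -2) do not match the derived units kg·m²/s² (exponents kg: 1, m: 2, s: -2), so the claim is incorrect.

Answer: No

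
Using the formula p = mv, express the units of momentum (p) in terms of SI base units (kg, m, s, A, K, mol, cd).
Units of each symbol in p = mv:
  m (mass): kg
  v (velocity): m/s

Multiplying the contributions: [kg] · [m/s]
Adding exponents of each base unit: kg: 1, m: 1, s: -1
SI base units of momentum: kg·m/s

Answer: kg·m/s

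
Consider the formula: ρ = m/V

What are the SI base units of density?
Units of each symbol in ρ = m/V:
  m (mass): kg
  V (volume): m³  → in the denominator, contributes 1/m³

Multiplying the contributions: [kg] · [1/m³]
Adding exponents of each base unit: kg: 1, m: -3
SI base units of density: kg/m³

Answer: kg/m³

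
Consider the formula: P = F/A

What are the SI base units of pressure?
Units of each symbol in P = F/A:
  F (force): kg·m/s²
  A (area): m²  → in the denominator, contributes 1/m²

Multiplying the contributions: [kg·m/s²] · [1/m²]
Adding exponents of each base unit: kg: 1, m: -1, s: -2
SI base units of pressure: kg/(m·s²)

Answer: kg/(m·s²)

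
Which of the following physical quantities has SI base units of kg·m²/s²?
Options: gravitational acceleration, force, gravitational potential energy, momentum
Checking the SI base units of each option:
  gravitational acceleration (g = GM/r²): m/s²  ✗
  force (F = ma): kg·m/s²  ✗
  gravitational potential energy (U = -GMm/r): kg·m²/s²  ✓ matches
  momentum (p = mv): kg·m/s  ✗

Only gravitational potential energy has units kg·m²/s².

Answer: gravitational potential energy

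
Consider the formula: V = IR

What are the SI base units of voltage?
Units of each symbol in V = IR:
  I (current): A
  R (resistance, in ohms): kg·m²/(s³·A²)

Multiplying the contributions: [A] · [kg·m²/(s³·A²)]
Adding exponents of each base unit: kg: 1, m: 2, s: -3, A: -1
SI base units of voltage: kg·m²/(s³·A)

Answer: kg·m²/(s³·A)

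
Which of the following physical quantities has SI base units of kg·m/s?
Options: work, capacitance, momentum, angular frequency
Checking the SI base units of each option:
  work (W = Fd): kg·m²/s²  ✗
  capacitance (C = Q/V): s⁴·A²/(kg·m²)  ✗
  momentum (p = mv): kg·m/s  ✓ matches
  angular frequency (ω = 2πf): 1/s  ✗

Only momentum has units kg·m/s.

Answer: momentum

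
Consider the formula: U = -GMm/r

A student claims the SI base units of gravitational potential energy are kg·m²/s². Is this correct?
Units of each symbol in U = -GMm/r:
  G (gravitational constant): m³/(kg·s²)
  M (mass): kg
  m (mass): kg
  r (distance): m  → in the denominator, contributes 1/m
  The minus sign does not affect the units.

Multiplying the contributions: [m³/(kg·s²)] · [kg] · [kg] · [1/m]
Adding exponents of each base unit: kg: 1, m: 2, s: -2
SI base units of gravitational potential energy: kg·m²/s²

The claimed units kg·m²/s² match the derived units, so the claim is correct.

Answer: Yes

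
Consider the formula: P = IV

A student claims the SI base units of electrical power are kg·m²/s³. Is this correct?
Units of each symbol in P = IV:
  I (current): A
  V (voltage, in volts): kg·m²/(s³·A)

Multiplying the contributions: [A] · [kg·m²/(s³·A)]
Adding exponents of each base unit: kg: 1, m: 2, s: -3
SI base units of electrical power: kg·m²/s³

The claimed units kg·m²/s³ match the derived units, so the claim is correct.

Answer: Yes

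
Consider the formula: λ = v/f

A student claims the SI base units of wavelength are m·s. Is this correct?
Units of each symbol in λ = v/f:
  v (wave speed): m/s
  f (frequency): 1/s  → in the denominator, contributes s

Multiplying the contributions: [m/s] · [s]
Adding exponents of each base unit: m: 1
SI base units of wavelength: m

The claimed units m·s (exponents m: 1, s: 1) do not match the derived units m (exponents m: 1), so the claim is incorrect.

Answer: No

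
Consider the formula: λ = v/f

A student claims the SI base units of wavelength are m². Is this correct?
Units of each symbol in λ = v/f:
  v (wave speed): m/s
  f (frequency): 1/s  → in the denominator, contributes s

Multiplying the contributions: [m/s] · [s]
Adding exponents of each base unit: m: 1
SI base units of wavelength: m

The claimed units m² (exponents m: 2) do not match the derived units m (exponents m: 1), so the claim is incorrect.

Answer: No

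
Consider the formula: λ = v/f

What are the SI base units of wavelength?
Units of each symbol in λ = v/f:
  v (wave speed): m/s
  f (frequency): 1/s  → in the denominator, contributes s

Multiplying the contributions: [m/s] · [s]
Adding exponents of each base unit: m: 1
SI base units of wavelength: m

Answer: m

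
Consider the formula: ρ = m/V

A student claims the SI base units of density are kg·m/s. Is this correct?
Units of each symbol in ρ = m/V:
  m (mass): kg
  V (volume): m³  → in the denominator, contributes 1/m³

Multiplying the contributions: [kg] · [1/m³]
Adding exponents of each base unit: kg: 1, m: -3
SI base units of density: kg/m³

The claimed units kg·m/s (exponents kg: 1, m: 1, s: -1) do not match the derived units kg/m³ (exponents kg: 1, m: -3), so the claim is incorrect.

Answer: No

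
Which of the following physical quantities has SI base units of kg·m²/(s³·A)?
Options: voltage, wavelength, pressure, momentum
Checking the SI base units of each option:
  voltage (V = IR): kg·m²/(s³·A)  ✓ matches
  wavelength (λ = v/f): m  ✗
  pressure (P = F/A): kg/(m·s²)  ✗
  momentum (p = mv): kg·m/s  ✗

Only voltage has units kg·m²/(s³·A).

Answer: voltage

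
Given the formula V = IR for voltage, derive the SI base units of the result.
Units of each symbol in V = IR:
  I (current): A
  R (resistance, in ohms): kg·m²/(s³·A²)

Multiplying the contributions: [A] · [kg·m²/(s³·A²)]
Adding exponents of each base unit: kg: 1, m: 2, s: -3, A: -1
SI base units of voltage: kg·m²/(s³·A)

Answer: kg·m²/(s³·A)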